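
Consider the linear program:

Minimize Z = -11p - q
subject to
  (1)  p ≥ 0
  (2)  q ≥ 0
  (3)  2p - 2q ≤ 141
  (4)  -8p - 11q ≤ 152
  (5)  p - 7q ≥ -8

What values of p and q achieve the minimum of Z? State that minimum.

Corner points and Z = -11p - q:
  (0, 0) → Z = 0
  (0, 8/7) → Z = -8/7
  (141/2, 0) → Z = -1551/2
  (1003/12, 157/12) → Z = -1865/2

The binding constraints are 2p - 2q = 141 and p - 7q = -8.
Solving simultaneously gives p = 1003/12, q = 157/12.

p = 1003/12, q = 157/12, minimum Z = -1865/2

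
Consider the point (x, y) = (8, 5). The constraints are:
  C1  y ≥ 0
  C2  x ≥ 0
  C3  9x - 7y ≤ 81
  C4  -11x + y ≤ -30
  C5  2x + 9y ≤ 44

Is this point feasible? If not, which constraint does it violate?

Constraint C5: 2x + 9y = 61, which is not ≤ 44. All other constraints are satisfied.

not feasible — violates C5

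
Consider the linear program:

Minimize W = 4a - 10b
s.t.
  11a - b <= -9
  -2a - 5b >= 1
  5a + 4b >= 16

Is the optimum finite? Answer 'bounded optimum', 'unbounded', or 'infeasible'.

infeasible

The boundaries 11a - b = -9 and -2a - 5b = 1 meet at (-46/57, 7/57), but that point violates 5a + 4b ≥ 16. Every candidate vertex is excluded by some other constraint, so the feasible region is empty.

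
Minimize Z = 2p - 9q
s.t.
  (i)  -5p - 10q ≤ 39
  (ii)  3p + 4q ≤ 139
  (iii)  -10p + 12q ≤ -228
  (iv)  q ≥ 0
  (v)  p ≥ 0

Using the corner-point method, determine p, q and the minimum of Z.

p = 645/19, q = 353/38, minimum Z = -597/38

At the optimal vertex, 3p + 4q = 139 and -10p + 12q = -228.
Solving simultaneously gives p = 645/19, q = 353/38.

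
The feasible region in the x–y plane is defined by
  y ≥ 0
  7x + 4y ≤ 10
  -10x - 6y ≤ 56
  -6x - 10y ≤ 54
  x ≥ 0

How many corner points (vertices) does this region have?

3

Pairwise boundary intersections that survive every other constraint:
  (10/7, 0)
  (0, 0)
  (0, 5/2)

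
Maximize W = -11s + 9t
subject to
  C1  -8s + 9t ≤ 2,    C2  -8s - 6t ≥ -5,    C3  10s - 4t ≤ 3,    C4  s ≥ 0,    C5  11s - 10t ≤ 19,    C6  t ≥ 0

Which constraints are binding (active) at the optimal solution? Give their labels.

Vertices and W = -11s + 9t:
  (11/40, 7/15) → W = 47/40
  (0, 2/9) → W = 2
  (19/46, 13/46) → W = -2
  (3/10, 0) → W = -33/10
  (0, 0) → W = 0

The maximum is at (0, 2/9). Substituting into each constraint, equality holds for C1 and C4; the remaining constraints have slack.

C1 and C4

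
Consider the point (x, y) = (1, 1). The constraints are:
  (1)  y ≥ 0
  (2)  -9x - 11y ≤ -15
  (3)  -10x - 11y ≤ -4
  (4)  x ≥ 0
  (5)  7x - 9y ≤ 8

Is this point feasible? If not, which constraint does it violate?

feasible

(1): 1 ≥ 0 ✓
(2): -20 ≤ -15 ✓
(3): -21 ≤ -4 ✓
(4): 1 ≥ 0 ✓
(5): -2 ≤ 8 ✓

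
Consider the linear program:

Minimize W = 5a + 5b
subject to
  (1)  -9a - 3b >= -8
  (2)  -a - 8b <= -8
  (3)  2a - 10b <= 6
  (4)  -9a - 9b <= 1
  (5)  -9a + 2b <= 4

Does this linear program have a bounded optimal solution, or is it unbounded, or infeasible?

Vertices and W = 5a + 5b:
  (40/69, 64/69) → W = 520/69
  (4/45, 12/5) → W = 112/9
  (-8/37, 38/37) → W = 150/37
The feasible region has finitely many vertices and no improving ray; the minimum is 150/37 at (-8/37, 38/37).

bounded optimum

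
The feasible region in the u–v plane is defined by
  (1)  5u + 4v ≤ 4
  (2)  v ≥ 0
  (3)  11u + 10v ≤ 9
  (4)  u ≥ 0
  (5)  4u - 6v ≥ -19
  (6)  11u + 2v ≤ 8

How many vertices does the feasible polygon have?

Intersecting each pair of boundary lines and keeping only the points that satisfy every inequality leaves:
  (2/3, 1/6)
  (12/17, 2/17)
  (0, 0)
  (8/11, 0)
  (0, 9/10)

5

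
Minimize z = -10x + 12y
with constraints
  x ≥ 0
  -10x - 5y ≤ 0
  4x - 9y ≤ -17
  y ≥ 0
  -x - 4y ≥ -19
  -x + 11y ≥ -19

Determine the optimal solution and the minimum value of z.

x = 103/25, y = 93/25, minimum z = 86/25

Corner points and z = -10x + 12y:
  (0, 17/9) → z = 68/3
  (0, 19/4) → z = 57
  (103/25, 93/25) → z = 86/25

The optimum lies where 4x - 9y = -17 and -x - 4y = -19.
Solving simultaneously gives x = 103/25, y = 93/25.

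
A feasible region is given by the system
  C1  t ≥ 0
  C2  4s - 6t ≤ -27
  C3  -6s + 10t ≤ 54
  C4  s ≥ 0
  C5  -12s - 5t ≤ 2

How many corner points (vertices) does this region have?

3

Intersecting each pair of boundary lines and keeping only the points that satisfy every inequality leaves:
  (27/2, 27/2)
  (0, 9/2)
  (0, 27/5)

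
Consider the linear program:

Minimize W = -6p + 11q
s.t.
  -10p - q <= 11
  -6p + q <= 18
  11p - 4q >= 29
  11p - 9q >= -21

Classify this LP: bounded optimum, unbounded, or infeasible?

unbounded

From the feasible point (-5/17, -137/17), moving in the direction (1, -10) keeps every constraint satisfied while W decreases without bound.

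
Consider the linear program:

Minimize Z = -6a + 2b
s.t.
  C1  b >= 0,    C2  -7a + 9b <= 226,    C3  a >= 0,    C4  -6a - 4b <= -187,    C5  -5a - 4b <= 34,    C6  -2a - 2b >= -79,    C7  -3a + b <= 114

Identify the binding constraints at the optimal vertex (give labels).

Extreme points and Z = -6a + 2b:
  (187/6, 0) → Z = -187
  (79/2, 0) → Z = -237
  (29/2, 25) → Z = -37

The minimum is at (79/2, 0). Substituting into each constraint, equality holds for C1 and C6; the remaining constraints have slack.

C1 and C6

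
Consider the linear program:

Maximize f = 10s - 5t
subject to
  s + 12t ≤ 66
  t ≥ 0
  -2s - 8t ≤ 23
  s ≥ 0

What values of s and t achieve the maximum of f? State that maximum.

s = 66, t = 0, maximum f = 660

Corner points and f = 10s - 5t:
  (66, 0) → f = 660
  (0, 11/2) → f = -55/2
  (0, 0) → f = 0

The optimum lies where s + 12t = 66 and t = 0.
Solving simultaneously gives s = 66, t = 0.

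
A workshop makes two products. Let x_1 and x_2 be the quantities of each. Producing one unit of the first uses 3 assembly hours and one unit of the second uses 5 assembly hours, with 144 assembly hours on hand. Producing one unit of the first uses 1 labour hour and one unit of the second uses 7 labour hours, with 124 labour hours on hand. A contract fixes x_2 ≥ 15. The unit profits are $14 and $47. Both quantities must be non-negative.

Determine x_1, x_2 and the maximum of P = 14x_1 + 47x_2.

Corner points and P = 14x_1 + 47x_2:
  (0, 124/7) → P = 5828/7
  (0, 15) → P = 705
  (19, 15) → P = 971

The binding constraints are x_1 + 7x_2 = 124 and x_2 = 15.
Solving simultaneously gives x_1 = 19, x_2 = 15.

x_1 = 19, x_2 = 15, maximum P = 971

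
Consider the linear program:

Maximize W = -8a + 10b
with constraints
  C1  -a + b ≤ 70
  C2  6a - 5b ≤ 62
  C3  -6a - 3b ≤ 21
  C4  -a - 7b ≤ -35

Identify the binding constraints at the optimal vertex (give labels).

C1 and C2

Feasible corners and W = -8a + 10b:
  (412, 482) → W = 1524
  (-77/3, 133/3) → W = 1946/3
  (609/47, 148/47) → W = -3392/47
  (-84/13, 77/13) → W = 1442/13

The maximum is at (412, 482). Substituting into each constraint, equality holds for C1 and C2; the remaining constraints have slack.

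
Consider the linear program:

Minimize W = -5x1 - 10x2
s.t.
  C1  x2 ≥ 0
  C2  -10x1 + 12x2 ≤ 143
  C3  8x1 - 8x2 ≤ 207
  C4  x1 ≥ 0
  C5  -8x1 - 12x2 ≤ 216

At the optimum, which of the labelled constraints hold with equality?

Corner points and W = -5x1 - 10x2:
  (207/8, 0) → W = -1035/8
  (0, 0) → W = 0
  (907/4, 1607/8) → W = -6285/2
  (0, 143/12) → W = -715/6

The minimum is at (907/4, 1607/8). Substituting into each constraint, equality holds for C2 and C3; the remaining constraints have slack.

C2 and C3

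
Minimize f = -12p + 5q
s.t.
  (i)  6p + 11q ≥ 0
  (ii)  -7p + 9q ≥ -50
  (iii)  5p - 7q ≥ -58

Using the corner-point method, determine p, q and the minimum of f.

p = 218, q = 164, minimum f = -1796

Feasible corners and f = -12p + 5q:
  (550/131, -300/131) → f = -8100/131
  (-638/97, 348/97) → f = 9396/97
  (218, 164) → f = -1796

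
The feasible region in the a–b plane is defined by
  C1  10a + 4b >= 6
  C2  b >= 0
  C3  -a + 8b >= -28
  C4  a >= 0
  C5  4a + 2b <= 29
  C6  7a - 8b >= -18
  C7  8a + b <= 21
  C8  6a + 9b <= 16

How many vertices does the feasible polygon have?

Pairwise boundary intersections that survive every other constraint:
  (3/5, 0)
  (0, 3/2)
  (21/8, 0)
  (0, 16/9)
  (173/66, 1/33)

5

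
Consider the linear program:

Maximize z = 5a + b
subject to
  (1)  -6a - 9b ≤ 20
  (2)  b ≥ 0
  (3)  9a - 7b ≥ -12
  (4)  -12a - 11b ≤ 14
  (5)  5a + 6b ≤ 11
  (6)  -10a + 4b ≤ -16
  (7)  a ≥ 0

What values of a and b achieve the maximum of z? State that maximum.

a = 11/5, b = 0, maximum z = 11

Corner points and z = 5a + b:
  (11/5, 0) → z = 11
  (8/5, 0) → z = 8
  (7/4, 3/8) → z = 73/8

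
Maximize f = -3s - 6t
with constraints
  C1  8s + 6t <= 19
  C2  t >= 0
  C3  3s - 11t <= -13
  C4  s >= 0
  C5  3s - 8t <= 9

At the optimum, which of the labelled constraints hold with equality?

C3 and C4

Vertices and f = -3s - 6t:
  (131/106, 161/106) → f = -1359/106
  (0, 19/6) → f = -19
  (0, 13/11) → f = -78/11

The maximum is at (0, 13/11). Substituting into each constraint, equality holds for C3 and C4; the remaining constraints have slack.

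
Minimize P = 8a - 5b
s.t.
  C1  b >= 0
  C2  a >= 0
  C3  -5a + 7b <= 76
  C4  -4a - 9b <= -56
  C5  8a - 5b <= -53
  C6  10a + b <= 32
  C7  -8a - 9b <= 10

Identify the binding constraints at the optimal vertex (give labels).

Feasible corners and P = 8a - 5b:
  (0, 76/7) → P = -380/7
  (0, 53/5) → P = -53
  (9/31, 343/31) → P = -53

The minimum is at (0, 76/7). Substituting into each constraint, equality holds for C2 and C3; the remaining constraints have slack.

C2 and C3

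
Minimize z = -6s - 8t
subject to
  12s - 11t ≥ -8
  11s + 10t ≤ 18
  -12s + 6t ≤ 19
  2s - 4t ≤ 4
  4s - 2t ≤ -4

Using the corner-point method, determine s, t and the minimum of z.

Feasible corners and z = -6s - 8t:
  (-161/60, -11/5) → z = 337/10
  (-7/5, -4/5) → z = 74/5
  (-25/9, -43/18) → z = 322/9
  (-2, -2) → z = 28

At the optimal vertex, 12s - 11t = -8 and 4s - 2t = -4.
Solving simultaneously gives s = -7/5, t = -4/5.

s = -7/5, t = -4/5, minimum z = 74/5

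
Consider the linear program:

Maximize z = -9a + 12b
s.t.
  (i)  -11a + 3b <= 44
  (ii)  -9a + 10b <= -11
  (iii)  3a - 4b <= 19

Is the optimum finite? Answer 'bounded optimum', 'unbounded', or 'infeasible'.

unbounded

From the feasible point (-473/83, -517/83), moving in the direction (10, 9) keeps every constraint satisfied while z increases without bound.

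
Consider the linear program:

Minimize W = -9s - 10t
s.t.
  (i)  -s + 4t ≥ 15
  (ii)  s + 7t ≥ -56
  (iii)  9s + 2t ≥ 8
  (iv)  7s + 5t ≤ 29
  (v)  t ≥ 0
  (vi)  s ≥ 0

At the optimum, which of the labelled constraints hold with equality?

Vertices and W = -9s - 10t:
  (1/19, 143/38) → W = -724/19
  (41/33, 134/33) → W = -1709/33
  (0, 4) → W = -40
  (0, 29/5) → W = -58

The minimum is at (0, 29/5). Substituting into each constraint, equality holds for (iv) and (vi); the remaining constraints have slack.

(iv) and (vi)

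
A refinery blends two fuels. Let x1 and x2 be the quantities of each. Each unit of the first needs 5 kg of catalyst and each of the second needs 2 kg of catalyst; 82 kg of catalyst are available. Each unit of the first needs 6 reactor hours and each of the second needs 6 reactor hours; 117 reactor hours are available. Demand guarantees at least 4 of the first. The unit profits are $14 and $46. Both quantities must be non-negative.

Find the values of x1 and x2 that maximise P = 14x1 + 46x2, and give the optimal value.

Feasible corners and P = 14x1 + 46x2:
  (82/5, 0) → P = 1148/5
  (4, 0) → P = 56
  (43/3, 31/6) → P = 1315/3
  (4, 31/2) → P = 769

The binding constraints are 6x1 + 6x2 = 117 and x1 = 4.
Solving simultaneously gives x1 = 4, x2 = 31/2.

x1 = 4, x2 = 31/2, maximum P = 769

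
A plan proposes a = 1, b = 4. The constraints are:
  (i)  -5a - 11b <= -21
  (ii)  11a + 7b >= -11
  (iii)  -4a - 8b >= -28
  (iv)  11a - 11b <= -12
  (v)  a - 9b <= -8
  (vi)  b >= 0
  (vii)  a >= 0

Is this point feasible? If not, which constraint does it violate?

not feasible — violates (iii)

Constraint (iii): -4a - 8b = -36, which is not ≥ -28. All other constraints are satisfied.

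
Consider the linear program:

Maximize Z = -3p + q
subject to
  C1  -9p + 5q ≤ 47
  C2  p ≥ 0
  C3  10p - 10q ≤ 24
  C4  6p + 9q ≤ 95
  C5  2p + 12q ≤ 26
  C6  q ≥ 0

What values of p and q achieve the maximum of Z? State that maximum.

p = 0, q = 13/6, maximum Z = 13/6

Vertices and Z = -3p + q:
  (0, 13/6) → Z = 13/6
  (0, 0) → Z = 0
  (137/35, 53/35) → Z = -358/35
  (12/5, 0) → Z = -36/5

The binding constraints are p = 0 and 2p + 12q = 26.
Solving simultaneously gives p = 0, q = 13/6.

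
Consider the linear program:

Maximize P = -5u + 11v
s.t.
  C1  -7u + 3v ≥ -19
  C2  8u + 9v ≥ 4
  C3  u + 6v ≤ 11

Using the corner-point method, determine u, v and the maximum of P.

Extreme points and P = -5u + 11v:
  (61/29, -124/87) → P = -2279/87
  (49/15, 58/45) → P = -97/45
  (-25/13, 28/13) → P = 433/13

u = -25/13, v = 28/13, maximum P = 433/13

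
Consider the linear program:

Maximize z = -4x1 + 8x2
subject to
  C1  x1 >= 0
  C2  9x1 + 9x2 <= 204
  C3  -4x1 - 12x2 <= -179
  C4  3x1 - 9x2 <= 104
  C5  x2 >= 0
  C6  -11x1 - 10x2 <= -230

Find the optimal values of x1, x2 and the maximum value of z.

Corner points and z = -4x1 + 8x2:
  (93/8, 265/24) → z = 251/6
  (10/3, 58/3) → z = 424/3
  (485/46, 1049/92) → z = 1128/23

At the optimal vertex, 9x1 + 9x2 = 204 and -11x1 - 10x2 = -230.
Solving simultaneously gives x1 = 10/3, x2 = 58/3.

x1 = 10/3, x2 = 58/3, maximum z = 424/3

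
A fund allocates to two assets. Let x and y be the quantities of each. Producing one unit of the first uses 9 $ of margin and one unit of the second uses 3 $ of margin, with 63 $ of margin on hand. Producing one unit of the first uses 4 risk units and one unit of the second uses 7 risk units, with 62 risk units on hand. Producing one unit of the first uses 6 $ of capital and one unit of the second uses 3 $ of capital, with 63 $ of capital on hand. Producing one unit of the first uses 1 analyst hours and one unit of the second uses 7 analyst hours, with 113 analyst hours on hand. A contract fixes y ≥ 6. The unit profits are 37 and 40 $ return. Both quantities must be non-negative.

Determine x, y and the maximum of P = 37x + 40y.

x = 5, y = 6, maximum P = 425

Extreme points and P = 37x + 40y:
  (0, 62/7) → P = 2480/7
  (0, 6) → P = 240
  (5, 6) → P = 425

The binding constraints are 9x + 3y = 63 and 4x + 7y = 62.
Solving simultaneously gives x = 5, y = 6.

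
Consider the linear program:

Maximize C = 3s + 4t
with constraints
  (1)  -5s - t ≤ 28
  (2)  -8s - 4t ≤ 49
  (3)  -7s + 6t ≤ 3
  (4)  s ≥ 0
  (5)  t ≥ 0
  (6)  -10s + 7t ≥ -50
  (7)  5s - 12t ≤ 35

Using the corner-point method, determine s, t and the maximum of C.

Vertices and C = 3s + 4t:
  (0, 1/2) → C = 2
  (321/11, 380/11) → C = 2483/11
  (0, 0) → C = 0
  (5, 0) → C = 15

s = 321/11, t = 380/11, maximum C = 2483/11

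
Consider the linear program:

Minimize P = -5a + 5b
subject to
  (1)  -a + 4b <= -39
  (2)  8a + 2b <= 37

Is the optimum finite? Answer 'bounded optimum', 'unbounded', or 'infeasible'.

From the feasible point (113/17, -275/34), moving in the direction (2, -8) keeps every constraint satisfied while P decreases without bound.

unbounded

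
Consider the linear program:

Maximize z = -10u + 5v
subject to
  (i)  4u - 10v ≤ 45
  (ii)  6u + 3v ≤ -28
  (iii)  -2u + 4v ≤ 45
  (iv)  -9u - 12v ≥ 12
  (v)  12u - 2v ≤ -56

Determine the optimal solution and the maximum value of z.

Extreme points and z = -10u + 5v:
  (-315/2, -135/2) → z = 2475/2
  (-325/56, -191/28) → z = 335/14
  (-20/3, 4) → z = 260/3
  (-14/3, 0) → z = 140/3
  (-49/5, 127/20) → z = 519/4

The optimum lies where 4u - 10v = 45 and -2u + 4v = 45.
Solving simultaneously gives u = -315/2, v = -135/2.

u = -315/2, v = -135/2, maximum z = 2475/2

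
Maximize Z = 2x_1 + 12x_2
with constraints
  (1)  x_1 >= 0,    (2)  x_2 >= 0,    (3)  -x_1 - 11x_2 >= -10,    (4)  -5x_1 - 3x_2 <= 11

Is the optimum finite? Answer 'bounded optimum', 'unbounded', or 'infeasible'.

Corner points and Z = 2x_1 + 12x_2:
  (0, 0) → Z = 0
  (0, 10/11) → Z = 120/11
  (10, 0) → Z = 20
The feasible region has finitely many vertices and no improving ray; the maximum is 20 at (10, 0).

bounded optimum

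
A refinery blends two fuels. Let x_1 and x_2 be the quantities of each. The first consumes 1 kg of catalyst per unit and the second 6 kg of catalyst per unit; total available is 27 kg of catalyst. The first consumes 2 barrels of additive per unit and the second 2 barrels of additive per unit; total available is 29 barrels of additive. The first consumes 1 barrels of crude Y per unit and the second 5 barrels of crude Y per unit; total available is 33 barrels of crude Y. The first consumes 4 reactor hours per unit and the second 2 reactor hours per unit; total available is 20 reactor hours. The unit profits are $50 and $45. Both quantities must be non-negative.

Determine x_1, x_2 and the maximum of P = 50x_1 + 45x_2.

x_1 = 3, x_2 = 4, maximum P = 330

Extreme points and P = 50x_1 + 45x_2:
  (0, 0) → P = 0
  (0, 9/2) → P = 405/2
  (5, 0) → P = 250
  (3, 4) → P = 330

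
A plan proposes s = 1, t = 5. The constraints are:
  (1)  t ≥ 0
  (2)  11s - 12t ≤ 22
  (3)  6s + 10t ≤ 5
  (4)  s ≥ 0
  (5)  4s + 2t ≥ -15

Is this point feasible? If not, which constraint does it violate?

Constraint (3): 6s + 10t = 56, which is not ≤ 5. All other constraints are satisfied.

not feasible — violates (3)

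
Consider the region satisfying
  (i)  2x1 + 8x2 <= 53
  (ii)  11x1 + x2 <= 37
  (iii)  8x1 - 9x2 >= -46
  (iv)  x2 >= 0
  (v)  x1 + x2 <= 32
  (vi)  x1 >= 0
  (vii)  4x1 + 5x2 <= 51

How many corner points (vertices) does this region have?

5

Of the 21 pairwise boundary intersections, those satisfying every inequality are:
  (243/86, 509/86)
  (109/82, 258/41)
  (37/11, 0)
  (0, 46/9)
  (0, 0)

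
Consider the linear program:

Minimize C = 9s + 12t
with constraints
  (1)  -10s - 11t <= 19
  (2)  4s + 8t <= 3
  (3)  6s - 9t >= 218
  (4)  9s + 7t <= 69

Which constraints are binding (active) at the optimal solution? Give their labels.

(1) and (4)

Feasible corners and C = 9s + 12t:
  (2227/156, -1147/78) → C = -2495/52
  (892/29, -861/29) → C = -2304/29
  (2147/123, -516/41) → C = 249/41

The minimum is at (892/29, -861/29). Substituting into each constraint, equality holds for (1) and (4); the remaining constraints have slack.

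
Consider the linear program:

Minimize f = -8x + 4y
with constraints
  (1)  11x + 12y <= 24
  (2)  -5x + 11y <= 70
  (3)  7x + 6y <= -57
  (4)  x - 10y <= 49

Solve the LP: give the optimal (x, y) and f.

x = -69/19, y = -100/19, minimum f = 8

At the optimal vertex, 7x + 6y = -57 and x - 10y = 49.
Solving simultaneously gives x = -69/19, y = -100/19.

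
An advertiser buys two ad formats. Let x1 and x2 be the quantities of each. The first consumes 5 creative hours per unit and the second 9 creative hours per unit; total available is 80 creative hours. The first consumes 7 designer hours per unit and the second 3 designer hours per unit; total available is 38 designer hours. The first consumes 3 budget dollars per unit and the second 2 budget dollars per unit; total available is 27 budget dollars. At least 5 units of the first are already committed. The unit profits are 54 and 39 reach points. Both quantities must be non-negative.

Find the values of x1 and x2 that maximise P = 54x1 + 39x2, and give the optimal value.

Corner points and P = 54x1 + 39x2:
  (38/7, 0) → P = 2052/7
  (5, 0) → P = 270
  (5, 1) → P = 309

The binding constraints are 7x1 + 3x2 = 38 and x1 = 5.
Solving simultaneously gives x1 = 5, x2 = 1.

x1 = 5, x2 = 1, maximum P = 309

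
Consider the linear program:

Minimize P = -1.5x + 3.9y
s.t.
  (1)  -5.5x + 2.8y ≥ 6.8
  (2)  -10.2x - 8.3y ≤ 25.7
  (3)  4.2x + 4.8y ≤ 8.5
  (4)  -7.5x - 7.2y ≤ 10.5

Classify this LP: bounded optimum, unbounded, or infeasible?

Corner points and P = -1.5x + 3.9y:
  (-221/954, 7531/3816) → P = 102323/12720
  (-653/505, -45/404) → P = 6081/4040
  (-19391/1410, 3244/235) → P = 349987/4700
  (-3263/373, 2855/373) → P = 16029/373
The feasible region has finitely many vertices and no improving ray; the minimum is 6081/4040 at (-653/505, -45/404).

bounded optimum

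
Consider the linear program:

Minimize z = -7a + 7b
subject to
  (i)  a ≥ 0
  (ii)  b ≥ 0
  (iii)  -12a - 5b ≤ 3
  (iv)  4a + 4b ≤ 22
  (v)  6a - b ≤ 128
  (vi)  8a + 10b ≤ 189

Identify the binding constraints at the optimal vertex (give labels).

Feasible corners and z = -7a + 7b:
  (0, 0) → z = 0
  (0, 11/2) → z = 77/2
  (11/2, 0) → z = -77/2

The minimum is at (11/2, 0). Substituting into each constraint, equality holds for (ii) and (iv); the remaining constraints have slack.

(ii) and (iv)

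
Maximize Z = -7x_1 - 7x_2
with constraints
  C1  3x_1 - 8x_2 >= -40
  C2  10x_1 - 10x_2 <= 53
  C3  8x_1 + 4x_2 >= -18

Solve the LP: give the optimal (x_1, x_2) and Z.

x_1 = 4/15, x_2 = -151/30, maximum Z = 1001/30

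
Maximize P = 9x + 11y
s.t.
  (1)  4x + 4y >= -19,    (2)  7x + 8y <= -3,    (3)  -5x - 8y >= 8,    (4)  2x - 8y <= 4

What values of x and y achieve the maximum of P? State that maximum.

Corner points and P = 9x + 11y:
  (-10, 21/4) → P = -129/4
  (-17/5, -27/20) → P = -909/20
  (-4/7, -9/14) → P = -171/14

The optimum lies where -5x - 8y = 8 and 2x - 8y = 4.
Solving simultaneously gives x = -4/7, y = -9/14.

x = -4/7, y = -9/14, maximum P = -171/14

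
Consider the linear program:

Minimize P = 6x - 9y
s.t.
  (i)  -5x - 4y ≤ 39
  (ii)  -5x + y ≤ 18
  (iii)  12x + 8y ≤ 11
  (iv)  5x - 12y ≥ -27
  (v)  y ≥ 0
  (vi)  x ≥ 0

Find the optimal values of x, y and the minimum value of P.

x = 0, y = 11/8, minimum P = -99/8

Extreme points and P = 6x - 9y:
  (11/12, 0) → P = 11/2
  (0, 11/8) → P = -99/8
  (0, 0) → P = 0

At the optimal vertex, 12x + 8y = 11 and x = 0.
Solving simultaneously gives x = 0, y = 11/8.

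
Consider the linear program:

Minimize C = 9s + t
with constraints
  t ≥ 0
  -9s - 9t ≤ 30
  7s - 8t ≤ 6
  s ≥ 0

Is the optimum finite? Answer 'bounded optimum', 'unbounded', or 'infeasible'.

bounded optimum

Feasible corners and C = 9s + t:
  (6/7, 0) → C = 54/7
  (0, 0) → C = 0
The feasible region has finitely many vertices and no improving ray; the minimum is 0 at (0, 0).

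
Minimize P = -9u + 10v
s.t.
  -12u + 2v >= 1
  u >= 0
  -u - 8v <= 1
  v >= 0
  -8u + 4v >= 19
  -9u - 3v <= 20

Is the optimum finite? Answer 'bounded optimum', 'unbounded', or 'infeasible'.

bounded optimum

Vertices and P = -9u + 10v:
  (17/16, 55/8) → P = 947/16
  (0, 19/4) → P = 95/2
The feasible region has finitely many vertices and no improving ray; the minimum is 95/2 at (0, 19/4).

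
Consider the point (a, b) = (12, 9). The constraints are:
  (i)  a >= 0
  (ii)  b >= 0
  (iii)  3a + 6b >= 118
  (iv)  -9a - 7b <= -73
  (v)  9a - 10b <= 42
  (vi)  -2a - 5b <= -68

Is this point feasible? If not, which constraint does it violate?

Constraint (iii): 3a + 6b = 90, which is not ≥ 118. All other constraints are satisfied.

not feasible — violates (iii)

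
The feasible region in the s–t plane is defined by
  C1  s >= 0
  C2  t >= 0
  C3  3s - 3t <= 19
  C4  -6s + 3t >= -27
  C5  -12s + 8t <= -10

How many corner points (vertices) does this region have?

The feasible vertices (each the meet of two boundaries and inside every other half-plane) are:
  (9/2, 0)
  (5/6, 0)
  (31/2, 22)

3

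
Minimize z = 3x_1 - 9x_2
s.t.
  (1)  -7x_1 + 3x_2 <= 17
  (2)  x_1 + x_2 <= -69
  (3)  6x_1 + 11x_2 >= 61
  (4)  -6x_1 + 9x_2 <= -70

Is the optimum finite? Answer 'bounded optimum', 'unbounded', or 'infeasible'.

The boundaries -7x_1 + 3x_2 = 17 and x_1 + x_2 = -69 meet at (-112/5, -233/5), but that point violates 6x_1 + 11x_2 ≥ 61. Every candidate vertex is excluded by some other constraint, so the feasible region is empty.

infeasible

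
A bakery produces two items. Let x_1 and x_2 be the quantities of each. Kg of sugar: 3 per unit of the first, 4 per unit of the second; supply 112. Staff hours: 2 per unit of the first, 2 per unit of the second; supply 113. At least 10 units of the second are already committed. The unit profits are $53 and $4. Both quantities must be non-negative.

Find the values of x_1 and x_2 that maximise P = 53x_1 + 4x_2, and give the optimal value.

Corner points and P = 53x_1 + 4x_2:
  (0, 28) → P = 112
  (0, 10) → P = 40
  (24, 10) → P = 1312

At the optimal vertex, 3x_1 + 4x_2 = 112 and x_2 = 10.
Solving simultaneously gives x_1 = 24, x_2 = 10.

x_1 = 24, x_2 = 10, maximum P = 1312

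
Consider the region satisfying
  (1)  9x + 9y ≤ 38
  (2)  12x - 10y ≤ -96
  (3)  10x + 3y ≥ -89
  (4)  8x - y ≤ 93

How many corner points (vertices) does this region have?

3

The feasible vertices (each the meet of two boundaries and inside every other half-plane) are:
  (-22/9, 20/3)
  (-305/21, 1181/63)
  (-589/68, -27/34)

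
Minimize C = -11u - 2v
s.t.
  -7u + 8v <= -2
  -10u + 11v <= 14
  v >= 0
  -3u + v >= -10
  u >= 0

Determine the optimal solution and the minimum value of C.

Corner points and C = -11u - 2v:
  (2/7, 0) → C = -22/7
  (78/17, 64/17) → C = -58
  (10/3, 0) → C = -110/3

u = 78/17, v = 64/17, minimum C = -58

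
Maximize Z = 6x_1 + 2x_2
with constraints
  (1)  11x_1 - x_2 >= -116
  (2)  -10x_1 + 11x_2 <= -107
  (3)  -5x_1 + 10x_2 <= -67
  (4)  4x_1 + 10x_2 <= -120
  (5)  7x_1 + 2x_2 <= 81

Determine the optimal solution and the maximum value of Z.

x_1 = 525/31, x_2 = -582/31, maximum Z = 1986/31

Vertices and Z = 6x_1 + 2x_2:
  (-461/37, -779/37) → Z = -4324/37
  (-125/72, -407/36) → Z = -1189/36
  (525/31, -582/31) → Z = 1986/31
The feasible region is unbounded (it extends along (-1, -11), (2, -7)), but Z strictly decreases along every unbounded feasible direction, so there is no improving ray and the maximum is attained at a vertex.

The binding constraints are 4x_1 + 10x_2 = -120 and 7x_1 + 2x_2 = 81.
Solving simultaneously gives x_1 = 525/31, x_2 = -582/31.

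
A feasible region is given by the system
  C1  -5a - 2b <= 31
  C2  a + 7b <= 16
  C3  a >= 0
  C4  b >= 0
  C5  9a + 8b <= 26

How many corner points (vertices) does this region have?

4

Pairwise boundary intersections that survive every other constraint:
  (0, 16/7)
  (54/55, 118/55)
  (0, 0)
  (26/9, 0)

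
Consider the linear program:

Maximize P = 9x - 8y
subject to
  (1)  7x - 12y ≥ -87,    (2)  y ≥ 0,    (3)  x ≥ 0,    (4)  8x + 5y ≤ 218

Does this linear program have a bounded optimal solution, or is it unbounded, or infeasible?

Corner points and P = 9x - 8y:
  (0, 29/4) → P = -58
  (2181/131, 2222/131) → P = 1853/131
  (0, 0) → P = 0
  (109/4, 0) → P = 981/4
The feasible region has finitely many vertices and no improving ray; the maximum is 981/4 at (109/4, 0).

bounded optimum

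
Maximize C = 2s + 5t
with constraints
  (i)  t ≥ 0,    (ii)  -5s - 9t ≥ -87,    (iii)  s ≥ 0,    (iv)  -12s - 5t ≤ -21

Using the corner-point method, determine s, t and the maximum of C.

Corner points and C = 2s + 5t:
  (87/5, 0) → C = 174/5
  (7/4, 0) → C = 7/2
  (0, 29/3) → C = 145/3
  (0, 21/5) → C = 21

The optimum lies where -5s - 9t = -87 and s = 0.
Solving simultaneously gives s = 0, t = 29/3.

s = 0, t = 29/3, maximum C = 145/3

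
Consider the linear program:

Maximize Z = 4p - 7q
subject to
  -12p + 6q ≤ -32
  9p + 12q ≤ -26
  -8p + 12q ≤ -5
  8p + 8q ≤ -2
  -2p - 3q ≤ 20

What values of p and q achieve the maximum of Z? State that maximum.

Feasible corners and Z = 4p - 7q:
  (38/33, -100/33) → Z = 284/11
  (-1/2, -19/3) → Z = 127/3
  (23/3, -95/12) → Z = 1033/12
  (77/4, -39/2) → Z = 427/2

p = 77/4, q = -39/2, maximum Z = 427/2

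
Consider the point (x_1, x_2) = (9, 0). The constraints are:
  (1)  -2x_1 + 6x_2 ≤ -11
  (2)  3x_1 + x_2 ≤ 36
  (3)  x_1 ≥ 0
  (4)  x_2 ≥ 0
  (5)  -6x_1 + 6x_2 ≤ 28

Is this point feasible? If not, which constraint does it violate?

feasible

(1): -18 ≤ -11 ✓
(2): 27 ≤ 36 ✓
(3): 9 ≥ 0 ✓
(4): 0 ≥ 0 ✓
(5): -54 ≤ 28 ✓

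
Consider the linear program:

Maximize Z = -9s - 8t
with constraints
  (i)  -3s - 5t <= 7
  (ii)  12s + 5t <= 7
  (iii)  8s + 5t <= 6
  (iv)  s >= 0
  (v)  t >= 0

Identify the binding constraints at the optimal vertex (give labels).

(iv) and (v)

Corner points and Z = -9s - 8t:
  (1/4, 4/5) → Z = -173/20
  (7/12, 0) → Z = -21/4
  (0, 6/5) → Z = -48/5
  (0, 0) → Z = 0

The maximum is at (0, 0). Substituting into each constraint, equality holds for (iv) and (v); the remaining constraints have slack.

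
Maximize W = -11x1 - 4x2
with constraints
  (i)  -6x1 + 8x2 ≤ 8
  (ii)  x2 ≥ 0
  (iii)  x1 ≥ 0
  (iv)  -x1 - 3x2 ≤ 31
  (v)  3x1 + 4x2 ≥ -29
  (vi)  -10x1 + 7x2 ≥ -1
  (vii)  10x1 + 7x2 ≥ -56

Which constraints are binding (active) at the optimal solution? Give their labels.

(ii) and (iii)

Extreme points and W = -11x1 - 4x2:
  (0, 1) → W = -4
  (32/19, 43/19) → W = -524/19
  (0, 0) → W = 0
  (1/10, 0) → W = -11/10

The maximum is at (0, 0). Substituting into each constraint, equality holds for (ii) and (iii); the remaining constraints have slack.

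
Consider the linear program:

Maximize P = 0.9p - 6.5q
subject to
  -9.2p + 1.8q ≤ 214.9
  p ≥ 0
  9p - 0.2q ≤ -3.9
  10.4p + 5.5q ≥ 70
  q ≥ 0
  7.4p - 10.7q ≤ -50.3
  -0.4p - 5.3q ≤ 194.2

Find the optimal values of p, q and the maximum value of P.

Corner points and P = 0.9p - 6.5q:
  (0, 2149/18) → P = -27937/36
  (899/359, 94911/718) → P = -6153033/7180
  (0, 39/2) → P = -507/4

p = 0, q = 19.5, maximum P = -126.75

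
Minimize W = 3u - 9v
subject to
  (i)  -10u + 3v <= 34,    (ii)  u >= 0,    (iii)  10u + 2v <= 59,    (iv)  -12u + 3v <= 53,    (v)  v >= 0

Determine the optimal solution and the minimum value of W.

u = 109/50, v = 93/5, minimum W = -8043/50

Vertices and W = 3u - 9v:
  (0, 34/3) → W = -102
  (109/50, 93/5) → W = -8043/50
  (0, 0) → W = 0
  (59/10, 0) → W = 177/10

At the optimal vertex, -10u + 3v = 34 and 10u + 2v = 59.
Solving simultaneously gives u = 109/50, v = 93/5.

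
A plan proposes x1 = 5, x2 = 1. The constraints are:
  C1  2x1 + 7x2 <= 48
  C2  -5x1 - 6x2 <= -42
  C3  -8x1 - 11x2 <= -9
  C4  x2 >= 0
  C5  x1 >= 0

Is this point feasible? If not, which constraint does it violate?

Constraint C2: -5x1 - 6x2 = -31, which is not ≤ -42. All other constraints are satisfied.

not feasible — violates C2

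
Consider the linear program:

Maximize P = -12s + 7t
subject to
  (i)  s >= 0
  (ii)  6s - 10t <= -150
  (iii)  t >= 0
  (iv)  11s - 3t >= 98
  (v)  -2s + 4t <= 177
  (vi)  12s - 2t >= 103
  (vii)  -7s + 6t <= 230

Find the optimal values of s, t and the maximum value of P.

The optimum lies where 11s - 3t = 98 and -2s + 4t = 177.
Solving simultaneously gives s = 923/38, t = 2143/38.

s = 923/38, t = 2143/38, maximum P = 3925/38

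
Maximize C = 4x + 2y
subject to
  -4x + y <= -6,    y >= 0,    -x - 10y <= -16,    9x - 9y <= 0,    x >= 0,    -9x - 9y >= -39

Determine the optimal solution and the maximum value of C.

Vertices and C = 4x + 2y:
  (2, 2) → C = 12
  (31/15, 34/15) → C = 64/5
  (13/6, 13/6) → C = 13

At the optimal vertex, 9x - 9y = 0 and -9x - 9y = -39.
Solving simultaneously gives x = 13/6, y = 13/6.

x = 13/6, y = 13/6, maximum C = 13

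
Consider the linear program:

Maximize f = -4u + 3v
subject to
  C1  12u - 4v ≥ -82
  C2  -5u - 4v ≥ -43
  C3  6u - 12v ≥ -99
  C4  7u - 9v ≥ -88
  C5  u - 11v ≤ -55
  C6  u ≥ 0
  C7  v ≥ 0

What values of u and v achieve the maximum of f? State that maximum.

Vertices and f = -4u + 3v:
  (10/7, 251/28) → f = 593/28
  (253/59, 318/59) → f = -58/59
  (0, 33/4) → f = 99/4
  (0, 5) → f = 15

The optimum lies where 6u - 12v = -99 and u = 0.
Solving simultaneously gives u = 0, v = 33/4.

u = 0, v = 33/4, maximum f = 99/4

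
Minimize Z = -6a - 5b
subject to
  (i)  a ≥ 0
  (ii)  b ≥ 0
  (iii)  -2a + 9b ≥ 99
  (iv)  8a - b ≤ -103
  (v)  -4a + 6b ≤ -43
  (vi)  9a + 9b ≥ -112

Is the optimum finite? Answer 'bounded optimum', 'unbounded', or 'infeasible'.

infeasible

The boundaries a = 0 and 8a - b = -103 meet at (0, 103), but that point violates -4a + 6b ≤ -43. Every candidate vertex is excluded by some other constraint, so the feasible region is empty.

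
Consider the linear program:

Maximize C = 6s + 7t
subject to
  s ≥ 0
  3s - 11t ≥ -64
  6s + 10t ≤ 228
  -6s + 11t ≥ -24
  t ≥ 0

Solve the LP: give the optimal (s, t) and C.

Extreme points and C = 6s + 7t:
  (0, 64/11) → C = 448/11
  (0, 0) → C = 0
  (467/24, 89/8) → C = 1557/8
  (458/21, 68/7) → C = 1392/7
  (4, 0) → C = 24

The binding constraints are 6s + 10t = 228 and -6s + 11t = -24.
Solving simultaneously gives s = 458/21, t = 68/7.

s = 458/21, t = 68/7, maximum C = 1392/7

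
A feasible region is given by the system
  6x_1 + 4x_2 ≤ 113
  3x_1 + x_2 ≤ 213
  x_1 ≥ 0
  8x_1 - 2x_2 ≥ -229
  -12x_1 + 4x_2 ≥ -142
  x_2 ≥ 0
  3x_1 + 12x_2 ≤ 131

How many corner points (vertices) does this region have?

The feasible vertices (each the meet of two boundaries and inside every other half-plane) are:
  (85/6, 7)
  (208/15, 149/20)
  (0, 0)
  (0, 131/12)
  (71/6, 0)

5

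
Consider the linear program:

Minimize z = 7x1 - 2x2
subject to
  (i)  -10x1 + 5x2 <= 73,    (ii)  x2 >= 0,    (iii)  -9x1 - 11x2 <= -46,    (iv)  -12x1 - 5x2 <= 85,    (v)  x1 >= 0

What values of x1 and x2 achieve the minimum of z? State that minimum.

x1 = 0, x2 = 73/5, minimum z = -146/5

Corner points and z = 7x1 - 2x2:
  (0, 73/5) → z = -146/5
  (46/9, 0) → z = 322/9
  (0, 46/11) → z = -92/11
The feasible region is unbounded (it extends along (1, 2), (1, 0)), but z strictly increases along every unbounded feasible direction, so there is no improving ray and the minimum is attained at a vertex.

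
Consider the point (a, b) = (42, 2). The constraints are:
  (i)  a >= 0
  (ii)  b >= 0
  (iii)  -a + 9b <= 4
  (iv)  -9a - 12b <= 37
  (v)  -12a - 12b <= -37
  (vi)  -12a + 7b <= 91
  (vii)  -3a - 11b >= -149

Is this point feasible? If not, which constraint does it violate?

(i): 42 ≥ 0 ✓
(ii): 2 ≥ 0 ✓
(iii): -24 ≤ 4 ✓
(iv): -402 ≤ 37 ✓
(v): -528 ≤ -37 ✓
(vi): -490 ≤ 91 ✓
(vii): -148 ≥ -149 ✓

feasible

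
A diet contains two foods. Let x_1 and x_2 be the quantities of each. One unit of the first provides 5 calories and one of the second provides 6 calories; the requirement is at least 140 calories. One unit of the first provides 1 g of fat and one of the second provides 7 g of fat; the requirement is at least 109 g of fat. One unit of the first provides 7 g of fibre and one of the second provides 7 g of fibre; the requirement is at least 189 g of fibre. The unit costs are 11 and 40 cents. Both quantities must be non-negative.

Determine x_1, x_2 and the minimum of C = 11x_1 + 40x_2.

Extreme points and C = 11x_1 + 40x_2:
  (0, 27) → C = 1080
  (109, 0) → C = 1199
  (40/3, 41/3) → C = 2080/3
The feasible region is unbounded (it extends along (0, 1), (1, 0)), but C strictly increases along every unbounded feasible direction, so there is no improving ray and the minimum is attained at a vertex.

The binding constraints are x_1 + 7x_2 = 109 and 7x_1 + 7x_2 = 189.
Solving simultaneously gives x_1 = 40/3, x_2 = 41/3.

x_1 = 40/3, x_2 = 41/3, minimum C = 2080/3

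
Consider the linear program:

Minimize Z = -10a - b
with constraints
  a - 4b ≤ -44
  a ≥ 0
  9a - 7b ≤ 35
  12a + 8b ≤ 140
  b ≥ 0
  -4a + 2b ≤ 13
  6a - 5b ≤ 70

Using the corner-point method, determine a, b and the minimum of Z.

The optimum lies where a - 4b = -44 and 12a + 8b = 140.
Solving simultaneously gives a = 26/7, b = 167/14.

a = 26/7, b = 167/14, minimum Z = -687/14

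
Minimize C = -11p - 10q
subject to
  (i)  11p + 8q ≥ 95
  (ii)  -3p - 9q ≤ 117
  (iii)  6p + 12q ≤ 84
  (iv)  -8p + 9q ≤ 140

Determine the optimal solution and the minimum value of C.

p = 120, q = -53, minimum C = -790

Extreme points and C = -11p - 10q:
  (597/25, -524/25) → C = -1327/25
  (39/7, 59/14) → C = -724/7
  (120, -53) → C = -790

At the optimal vertex, -3p - 9q = 117 and 6p + 12q = 84.
Solving simultaneously gives p = 120, q = -53.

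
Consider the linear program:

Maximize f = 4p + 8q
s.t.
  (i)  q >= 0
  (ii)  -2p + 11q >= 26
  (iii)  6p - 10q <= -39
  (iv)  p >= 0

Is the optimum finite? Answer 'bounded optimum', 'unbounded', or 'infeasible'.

From the feasible point (0, 39/10), moving in the direction (0, 1) keeps every constraint satisfied while f increases without bound.

unbounded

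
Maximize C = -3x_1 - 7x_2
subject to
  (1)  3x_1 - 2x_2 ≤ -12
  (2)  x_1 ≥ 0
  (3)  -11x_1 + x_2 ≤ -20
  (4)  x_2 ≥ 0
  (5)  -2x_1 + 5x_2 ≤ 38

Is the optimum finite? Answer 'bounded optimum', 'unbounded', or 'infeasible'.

infeasible

The boundaries 3x_1 - 2x_2 = -12 and x_1 = 0 meet at (0, 6), but that point violates -11x_1 + x_2 ≤ -20. Every candidate vertex is excluded by some other constraint, so the feasible region is empty.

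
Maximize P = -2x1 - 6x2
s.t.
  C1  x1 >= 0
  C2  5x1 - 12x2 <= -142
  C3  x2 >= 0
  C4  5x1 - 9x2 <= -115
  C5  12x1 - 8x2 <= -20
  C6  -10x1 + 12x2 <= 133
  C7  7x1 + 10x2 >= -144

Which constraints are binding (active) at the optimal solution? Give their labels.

Extreme points and P = -2x1 - 6x2:
  (185/17, 320/17) → P = -2290/17
  (61/10, 97/6) → P = -546/5
  (103/8, 349/16) → P = -1253/8

The maximum is at (61/10, 97/6). Substituting into each constraint, equality holds for C4 and C6; the remaining constraints have slack.

C4 and C6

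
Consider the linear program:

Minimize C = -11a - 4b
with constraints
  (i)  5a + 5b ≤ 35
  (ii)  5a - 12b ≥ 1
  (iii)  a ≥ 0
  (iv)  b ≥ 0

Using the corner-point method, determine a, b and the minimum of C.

a = 7, b = 0, minimum C = -77

Corner points and C = -11a - 4b:
  (5, 2) → C = -63
  (7, 0) → C = -77
  (1/5, 0) → C = -11/5

The optimum lies where 5a + 5b = 35 and b = 0.
Solving simultaneously gives a = 7, b = 0.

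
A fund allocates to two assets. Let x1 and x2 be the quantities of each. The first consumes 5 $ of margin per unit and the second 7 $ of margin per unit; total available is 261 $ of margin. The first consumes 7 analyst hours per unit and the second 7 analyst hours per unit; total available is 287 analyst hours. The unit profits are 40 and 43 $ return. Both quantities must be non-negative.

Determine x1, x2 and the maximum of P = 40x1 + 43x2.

x1 = 13, x2 = 28, maximum P = 1724

Vertices and P = 40x1 + 43x2:
  (0, 0) → P = 0
  (0, 261/7) → P = 11223/7
  (41, 0) → P = 1640
  (13, 28) → P = 1724

At the optimal vertex, 5x1 + 7x2 = 261 and 7x1 + 7x2 = 287.
Solving simultaneously gives x1 = 13, x2 = 28.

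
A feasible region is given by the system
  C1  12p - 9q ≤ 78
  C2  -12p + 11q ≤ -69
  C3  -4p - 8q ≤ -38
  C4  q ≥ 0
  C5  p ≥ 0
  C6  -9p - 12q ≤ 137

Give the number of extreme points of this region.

Of the 15 pairwise boundary intersections, those satisfying every inequality are:
  (79/8, 9/2)
  (161/22, 12/11)
  (97/14, 9/7)

3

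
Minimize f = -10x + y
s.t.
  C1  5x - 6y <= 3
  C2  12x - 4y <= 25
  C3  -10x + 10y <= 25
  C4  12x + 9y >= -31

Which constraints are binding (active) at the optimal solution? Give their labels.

Extreme points and f = -10x + y:
  (69/26, 89/52) → f = -1291/52
  (-53/39, -191/117) → f = 1399/117
  (35/8, 55/8) → f = -295/8
  (-107/42, -1/21) → f = 178/7

The minimum is at (35/8, 55/8). Substituting into each constraint, equality holds for C2 and C3; the remaining constraints have slack.

C2 and C3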